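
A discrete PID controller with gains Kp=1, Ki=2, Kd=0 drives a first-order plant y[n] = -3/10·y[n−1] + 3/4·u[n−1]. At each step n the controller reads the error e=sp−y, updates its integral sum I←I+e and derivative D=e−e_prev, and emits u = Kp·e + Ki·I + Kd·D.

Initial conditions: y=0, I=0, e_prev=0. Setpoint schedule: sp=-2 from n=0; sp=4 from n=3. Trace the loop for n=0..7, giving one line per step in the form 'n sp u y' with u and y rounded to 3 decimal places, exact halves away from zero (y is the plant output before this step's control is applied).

(exact arithmetic carried between steps; '≈' marks a value shown rounded to 6 d.p. or computed from one; I and e_prev carry over from the previous line; the table rounds u and y to 3 d.p., halves away from zero)
n=0: y=0, sp=-2, e=sp−y=-2; I=-2, D=e−e_prev=-2; u=1·(-2)+2·(-2)+0·(-2)=-6; next y=-3/10·0+3/4·(-6)=-4.5
n=1: y=-4.5, sp=-2, e=sp−y=2.5; I=0.5, D=e−e_prev=4.5; u=1·2.5+2·0.5+0·4.5=3.5; next y=-3/10·(-4.5)+3/4·3.5=3.975
n=2: y=3.975, sp=-2, e=sp−y=-5.975; I=-5.475, D=e−e_prev=-8.475; u=1·(-5.975)+2·(-5.475)+0·(-8.475)=-16.925; next y=-3/10·3.975+3/4·(-16.925)=-13.88625
n=3: y=-13.88625, sp=4, e=sp−y=17.88625; I=12.41125, D=e−e_prev=23.86125; u=1·17.88625+2·12.41125+0·23.86125=42.70875; next y=-3/10·(-13.88625)+3/4·42.70875≈36.197438
n=4: y≈36.197438, sp=4, e=sp−y≈-32.197438; I≈-19.786188, D=e−e_prev≈-50.083688; u=1·(-32.197438)+2·(-19.786188)+0·(-50.083688)≈-71.769813; next y=-3/10·36.197438+3/4·(-71.769813)≈-64.686591
n=5: y≈-64.686591, sp=4, e=sp−y≈68.686591; I≈48.900403, D=e−e_prev≈100.884028; u=1·68.686591+2·48.900403+0·100.884028≈166.487397; next y=-3/10·(-64.686591)+3/4·166.487397≈144.271525
n=6: y≈144.271525, sp=4, e=sp−y≈-140.271525; I≈-91.371122, D=e−e_prev≈-208.958115; u=1·(-140.271525)+2·(-91.371122)+0·(-208.958115)≈-323.013768; next y=-3/10·144.271525+3/4·(-323.013768)≈-285.541784
n=7: y≈-285.541784, sp=4, e=sp−y≈289.541784; I≈198.170662, D=e−e_prev≈429.813309; u=1·289.541784+2·198.170662+0·429.813309≈685.883108; next y=-3/10·(-285.541784)+3/4·685.883108≈600.074866

0 -2 -6.000 0.000
1 -2 3.500 -4.500
2 -2 -16.925 3.975
3 4 42.709 -13.886
4 4 -71.770 36.197
5 4 166.487 -64.687
6 4 -323.014 144.272
7 4 685.883 -285.542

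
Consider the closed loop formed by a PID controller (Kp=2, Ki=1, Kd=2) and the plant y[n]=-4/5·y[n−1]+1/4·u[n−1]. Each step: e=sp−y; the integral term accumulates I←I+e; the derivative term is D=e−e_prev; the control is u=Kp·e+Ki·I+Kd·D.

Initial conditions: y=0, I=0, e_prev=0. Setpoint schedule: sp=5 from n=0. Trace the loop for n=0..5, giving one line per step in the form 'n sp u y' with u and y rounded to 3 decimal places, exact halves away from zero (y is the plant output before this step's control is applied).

(exact arithmetic carried between steps; '≈' marks a value shown rounded to 6 d.p. or computed from one; I and e_prev carry over from the previous line; the table rounds u and y to 3 d.p., halves away from zero)
n=0: y=0, sp=5, e=sp−y=5; I=5, D=e−e_prev=5; u=2·5+1·5+2·5=25; next y=-4/5·0+1/4·25=6.25
n=1: y=6.25, sp=5, e=sp−y=-1.25; I=3.75, D=e−e_prev=-6.25; u=2·(-1.25)+1·3.75+2·(-6.25)=-11.25; next y=-4/5·6.25+1/4·(-11.25)=-7.8125
n=2: y=-7.8125, sp=5, e=sp−y=12.8125; I=16.5625, D=e−e_prev=14.0625; u=2·12.8125+1·16.5625+2·14.0625=70.3125; next y=-4/5·(-7.8125)+1/4·70.3125=23.828125
n=3: y=23.828125, sp=5, e=sp−y=-18.828125; I=-2.265625, D=e−e_prev=-31.640625; u=2·(-18.828125)+1·(-2.265625)+2·(-31.640625)=-103.203125; next y=-4/5·23.828125+1/4·(-103.203125)≈-44.863281
n=4: y≈-44.863281, sp=5, e=sp−y≈49.863281; I≈47.597656, D=e−e_prev≈68.691406; u=2·49.863281+1·47.597656+2·68.691406≈284.707031; next y=-4/5·(-44.863281)+1/4·284.707031≈107.067383
n=5: y≈107.067383, sp=5, e=sp−y≈-102.067383; I≈-54.469727, D=e−e_prev≈-151.930664; u=2·(-102.067383)+1·(-54.469727)+2·(-151.930664)≈-562.465820; next y=-4/5·107.067383+1/4·(-562.465820)≈-226.270361

0 5 25.000 0.000
1 5 -11.250 6.250
2 5 70.313 -7.813
3 5 -103.203 23.828
4 5 284.707 -44.863
5 5 -562.466 107.067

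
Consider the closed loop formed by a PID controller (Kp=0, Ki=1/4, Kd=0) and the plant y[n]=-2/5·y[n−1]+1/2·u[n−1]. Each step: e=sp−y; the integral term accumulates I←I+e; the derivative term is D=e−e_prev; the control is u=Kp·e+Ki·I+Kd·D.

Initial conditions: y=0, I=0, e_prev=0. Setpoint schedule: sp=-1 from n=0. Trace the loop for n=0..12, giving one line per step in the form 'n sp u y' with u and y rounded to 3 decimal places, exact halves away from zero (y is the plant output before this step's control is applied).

0 -1 -0.250 0.000
1 -1 -0.469 -0.125
2 -1 -0.673 -0.184
3 -1 -0.857 -0.263
4 -1 -1.026 -0.323
5 -1 -1.180 -0.384
6 -1 -1.321 -0.437
7 -1 -1.450 -0.486
8 -1 -1.567 -0.530
9 -1 -1.674 -0.571
10 -1 -1.772 -0.609
11 -1 -1.861 -0.643
12 -1 -1.943 -0.674

(exact arithmetic carried between steps; '≈' marks a value shown rounded to 6 d.p. or computed from one; I and e_prev carry over from the previous line; the table rounds u and y to 3 d.p., halves away from zero)
n=0: y=0, sp=-1, e=sp−y=-1; I=-1, D=e−e_prev=-1; u=0·(-1)+1/4·(-1)+0·(-1)=-0.25; next y=-2/5·0+1/2·(-0.25)=-0.125
n=1: y=-0.125, sp=-1, e=sp−y=-0.875; I=-1.875, D=e−e_prev=0.125; u=0·(-0.875)+1/4·(-1.875)+0·0.125=-0.46875; next y=-2/5·(-0.125)+1/2·(-0.46875)=-0.184375
n=2: y=-0.184375, sp=-1, e=sp−y=-0.815625; I=-2.690625, D=e−e_prev=0.059375; u=0·(-0.815625)+1/4·(-2.690625)+0·0.059375≈-0.672656; next y=-2/5·(-0.184375)+1/2·(-0.672656)≈-0.262578
n=3: y≈-0.262578, sp=-1, e=sp−y≈-0.737422; I≈-3.428047, D=e−e_prev≈0.078203; u=0·(-0.737422)+1/4·(-3.428047)+0·0.078203≈-0.857012; next y=-2/5·(-0.262578)+1/2·(-0.857012)≈-0.323475
n=4: y≈-0.323475, sp=-1, e=sp−y≈-0.676525; I≈-4.104572, D=e−e_prev≈0.060896; u=0·(-0.676525)+1/4·(-4.104572)+0·0.060896≈-1.026143; next y=-2/5·(-0.323475)+1/2·(-1.026143)≈-0.383682
n=5: y≈-0.383682, sp=-1, e=sp−y≈-0.616318; I≈-4.720891, D=e−e_prev≈0.060207; u=0·(-0.616318)+1/4·(-4.720891)+0·0.060207≈-1.180223; next y=-2/5·(-0.383682)+1/2·(-1.180223)≈-0.436639
n=6: y≈-0.436639, sp=-1, e=sp−y≈-0.563361; I≈-5.284252, D=e−e_prev≈0.052957; u=0·(-0.563361)+1/4·(-5.284252)+0·0.052957≈-1.321063; next y=-2/5·(-0.436639)+1/2·(-1.321063)≈-0.485876
n=7: y≈-0.485876, sp=-1, e=sp−y≈-0.514124; I≈-5.798376, D=e−e_prev≈0.049237; u=0·(-0.514124)+1/4·(-5.798376)+0·0.049237≈-1.449594; next y=-2/5·(-0.485876)+1/2·(-1.449594)≈-0.530447
n=8: y≈-0.530447, sp=-1, e=sp−y≈-0.469553; I≈-6.267929, D=e−e_prev≈0.044571; u=0·(-0.469553)+1/4·(-6.267929)+0·0.044571≈-1.566982; next y=-2/5·(-0.530447)+1/2·(-1.566982)≈-0.571313
n=9: y≈-0.571313, sp=-1, e=sp−y≈-0.428687; I≈-6.696617, D=e−e_prev≈0.040866; u=0·(-0.428687)+1/4·(-6.696617)+0·0.040866≈-1.674154; next y=-2/5·(-0.571313)+1/2·(-1.674154)≈-0.608552
n=10: y≈-0.608552, sp=-1, e=sp−y≈-0.391448; I≈-7.088065, D=e−e_prev≈0.037240; u=0·(-0.391448)+1/4·(-7.088065)+0·0.037240≈-1.772016; next y=-2/5·(-0.608552)+1/2·(-1.772016)≈-0.642587
n=11: y≈-0.642587, sp=-1, e=sp−y≈-0.357413; I≈-7.445477, D=e−e_prev≈0.034035; u=0·(-0.357413)+1/4·(-7.445477)+0·0.034035≈-1.861369; next y=-2/5·(-0.642587)+1/2·(-1.861369)≈-0.673650
n=12: y≈-0.673650, sp=-1, e=sp−y≈-0.326350; I≈-7.771828, D=e−e_prev≈0.031063; u=0·(-0.326350)+1/4·(-7.771828)+0·0.031063≈-1.942957; next y=-2/5·(-0.673650)+1/2·(-1.942957)≈-0.702019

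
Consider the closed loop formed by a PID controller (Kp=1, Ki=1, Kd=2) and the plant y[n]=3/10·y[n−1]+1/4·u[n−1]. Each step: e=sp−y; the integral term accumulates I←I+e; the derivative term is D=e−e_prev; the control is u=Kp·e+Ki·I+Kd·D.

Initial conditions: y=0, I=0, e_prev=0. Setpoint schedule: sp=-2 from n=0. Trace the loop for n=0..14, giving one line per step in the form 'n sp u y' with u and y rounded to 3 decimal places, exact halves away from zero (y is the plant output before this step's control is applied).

(exact arithmetic carried between steps; '≈' marks a value shown rounded to 6 d.p. or computed from one; I and e_prev carry over from the previous line; the table rounds u and y to 3 d.p., halves away from zero)
n=0: y=0, sp=-2, e=sp−y=-2; I=-2, D=e−e_prev=-2; u=1·(-2)+1·(-2)+2·(-2)=-8; next y=3/10·0+1/4·(-8)=-2
n=1: y=-2, sp=-2, e=sp−y=0; I=-2, D=e−e_prev=2; u=1·0+1·(-2)+2·2=2; next y=3/10·(-2)+1/4·2=-0.1
n=2: y=-0.1, sp=-2, e=sp−y=-1.9; I=-3.9, D=e−e_prev=-1.9; u=1·(-1.9)+1·(-3.9)+2·(-1.9)=-9.6; next y=3/10·(-0.1)+1/4·(-9.6)=-2.43
n=3: y=-2.43, sp=-2, e=sp−y=0.43; I=-3.47, D=e−e_prev=2.33; u=1·0.43+1·(-3.47)+2·2.33=1.62; next y=3/10·(-2.43)+1/4·1.62=-0.324
n=4: y=-0.324, sp=-2, e=sp−y=-1.676; I=-5.146, D=e−e_prev=-2.106; u=1·(-1.676)+1·(-5.146)+2·(-2.106)=-11.034; next y=3/10·(-0.324)+1/4·(-11.034)=-2.8557
n=5: y=-2.8557, sp=-2, e=sp−y=0.8557; I=-4.2903, D=e−e_prev=2.5317; u=1·0.8557+1·(-4.2903)+2·2.5317=1.6288; next y=3/10·(-2.8557)+1/4·1.6288=-0.44951
n=6: y=-0.44951, sp=-2, e=sp−y=-1.55049; I=-5.84079, D=e−e_prev=-2.40619; u=1·(-1.55049)+1·(-5.84079)+2·(-2.40619)=-12.20366; next y=3/10·(-0.44951)+1/4·(-12.20366)=-3.185768
n=7: y=-3.185768, sp=-2, e=sp−y=1.185768; I=-4.655022, D=e−e_prev=2.736258; u=1·1.185768+1·(-4.655022)+2·2.736258=2.003262; next y=3/10·(-3.185768)+1/4·2.003262≈-0.454915
n=8: y≈-0.454915, sp=-2, e=sp−y≈-1.545085; I≈-6.200107, D=e−e_prev≈-2.730853; u=1·(-1.545085)+1·(-6.200107)+2·(-2.730853)≈-13.206898; next y=3/10·(-0.454915)+1/4·(-13.206898)≈-3.438199
n=9: y≈-3.438199, sp=-2, e=sp−y≈1.438199; I≈-4.761908, D=e−e_prev≈2.983284; u=1·1.438199+1·(-4.761908)+2·2.983284≈2.642859; next y=3/10·(-3.438199)+1/4·2.642859≈-0.370745
n=10: y≈-0.370745, sp=-2, e=sp−y≈-1.629255; I≈-6.391163, D=e−e_prev≈-3.067454; u=1·(-1.629255)+1·(-6.391163)+2·(-3.067454)≈-14.155327; next y=3/10·(-0.370745)+1/4·(-14.155327)≈-3.650055
n=11: y≈-3.650055, sp=-2, e=sp−y≈1.650055; I≈-4.741108, D=e−e_prev≈3.279310; u=1·1.650055+1·(-4.741108)+2·3.279310≈3.467568; next y=3/10·(-3.650055)+1/4·3.467568≈-0.228125
n=12: y≈-0.228125, sp=-2, e=sp−y≈-1.771875; I≈-6.512983, D=e−e_prev≈-3.421930; u=1·(-1.771875)+1·(-6.512983)+2·(-3.421930)≈-15.128720; next y=3/10·(-0.228125)+1/4·(-15.128720)≈-3.850617
n=13: y≈-3.850617, sp=-2, e=sp−y≈1.850617; I≈-4.662366, D=e−e_prev≈3.622493; u=1·1.850617+1·(-4.662366)+2·3.622493≈4.433237; next y=3/10·(-3.850617)+1/4·4.433237≈-0.046876
n=14: y≈-0.046876, sp=-2, e=sp−y≈-1.953124; I≈-6.615490, D=e−e_prev≈-3.803741; u=1·(-1.953124)+1·(-6.615490)+2·(-3.803741)≈-16.176097; next y=3/10·(-0.046876)+1/4·(-16.176097)≈-4.058087

0 -2 -8.000 0.000
1 -2 2.000 -2.000
2 -2 -9.600 -0.100
3 -2 1.620 -2.430
4 -2 -11.034 -0.324
5 -2 1.629 -2.856
6 -2 -12.204 -0.450
7 -2 2.003 -3.186
8 -2 -13.207 -0.455
9 -2 2.643 -3.438
10 -2 -14.155 -0.371
11 -2 3.468 -3.650
12 -2 -15.129 -0.228
13 -2 4.433 -3.851
14 -2 -16.176 -0.047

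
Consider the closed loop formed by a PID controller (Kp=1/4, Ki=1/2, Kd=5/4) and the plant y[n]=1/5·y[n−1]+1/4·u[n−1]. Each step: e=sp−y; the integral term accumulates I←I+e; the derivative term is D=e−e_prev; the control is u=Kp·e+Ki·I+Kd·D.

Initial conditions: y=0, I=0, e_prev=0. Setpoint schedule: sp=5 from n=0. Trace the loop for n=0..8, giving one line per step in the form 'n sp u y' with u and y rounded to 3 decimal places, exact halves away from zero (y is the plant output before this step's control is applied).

(exact arithmetic carried between steps; '≈' marks a value shown rounded to 6 d.p. or computed from one; I and e_prev carry over from the previous line; the table rounds u and y to 3 d.p., halves away from zero)
n=0: y=0, sp=5, e=sp−y=5; I=5, D=e−e_prev=5; u=1/4·5+1/2·5+5/4·5=10; next y=1/5·0+1/4·10=2.5
n=1: y=2.5, sp=5, e=sp−y=2.5; I=7.5, D=e−e_prev=-2.5; u=1/4·2.5+1/2·7.5+5/4·(-2.5)=1.25; next y=1/5·2.5+1/4·1.25=0.8125
n=2: y=0.8125, sp=5, e=sp−y=4.1875; I=11.6875, D=e−e_prev=1.6875; u=1/4·4.1875+1/2·11.6875+5/4·1.6875=9; next y=1/5·0.8125+1/4·9=2.4125
n=3: y=2.4125, sp=5, e=sp−y=2.5875; I=14.275, D=e−e_prev=-1.6; u=1/4·2.5875+1/2·14.275+5/4·(-1.6)=5.784375; next y=1/5·2.4125+1/4·5.784375≈1.928594
n=4: y≈1.928594, sp=5, e=sp−y≈3.071406; I≈17.346406, D=e−e_prev≈0.483906; u=1/4·3.071406+1/2·17.346406+5/4·0.483906≈10.045938; next y=1/5·1.928594+1/4·10.045938≈2.897203
n=5: y≈2.897203, sp=5, e=sp−y≈2.102797; I≈19.449203, D=e−e_prev≈-0.968609; u=1/4·2.102797+1/2·19.449203+5/4·(-0.968609)≈9.039539; next y=1/5·2.897203+1/4·9.039539≈2.839325
n=6: y≈2.839325, sp=5, e=sp−y≈2.160675; I≈21.609878, D=e−e_prev≈0.057878; u=1/4·2.160675+1/2·21.609878+5/4·0.057878≈11.417455; next y=1/5·2.839325+1/4·11.417455≈3.422229
n=7: y≈3.422229, sp=5, e=sp−y≈1.577771; I≈23.187649, D=e−e_prev≈-0.582903; u=1/4·1.577771+1/2·23.187649+5/4·(-0.582903)≈11.259638; next y=1/5·3.422229+1/4·11.259638≈3.499355
n=8: y≈3.499355, sp=5, e=sp−y≈1.500645; I≈24.688294, D=e−e_prev≈-0.077127; u=1/4·1.500645+1/2·24.688294+5/4·(-0.077127)≈12.622900; next y=1/5·3.499355+1/4·12.622900≈3.855596

0 5 10.000 0.000
1 5 1.250 2.500
2 5 9.000 0.813
3 5 5.784 2.413
4 5 10.046 1.929
5 5 9.040 2.897
6 5 11.417 2.839
7 5 11.260 3.422
8 5 12.623 3.499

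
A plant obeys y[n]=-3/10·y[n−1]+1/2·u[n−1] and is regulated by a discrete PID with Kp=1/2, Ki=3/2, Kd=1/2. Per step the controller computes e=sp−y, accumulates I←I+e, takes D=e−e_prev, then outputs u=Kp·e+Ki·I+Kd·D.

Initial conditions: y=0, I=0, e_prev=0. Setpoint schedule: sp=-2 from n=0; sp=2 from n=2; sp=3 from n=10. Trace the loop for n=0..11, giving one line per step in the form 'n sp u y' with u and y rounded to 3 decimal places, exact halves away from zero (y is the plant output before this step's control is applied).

(exact arithmetic carried between steps; '≈' marks a value shown rounded to 6 d.p. or computed from one; I and e_prev carry over from the previous line; the table rounds u and y to 3 d.p., halves away from zero)
n=0: y=0, sp=-2, e=sp−y=-2; I=-2, D=e−e_prev=-2; u=1/2·(-2)+3/2·(-2)+1/2·(-2)=-5; next y=-3/10·0+1/2·(-5)=-2.5
n=1: y=-2.5, sp=-2, e=sp−y=0.5; I=-1.5, D=e−e_prev=2.5; u=1/2·0.5+3/2·(-1.5)+1/2·2.5=-0.75; next y=-3/10·(-2.5)+1/2·(-0.75)=0.375
n=2: y=0.375, sp=2, e=sp−y=1.625; I=0.125, D=e−e_prev=1.125; u=1/2·1.625+3/2·0.125+1/2·1.125=1.5625; next y=-3/10·0.375+1/2·1.5625=0.66875
n=3: y=0.66875, sp=2, e=sp−y=1.33125; I=1.45625, D=e−e_prev=-0.29375; u=1/2·1.33125+3/2·1.45625+1/2·(-0.29375)=2.703125; next y=-3/10·0.66875+1/2·2.703125≈1.150938
n=4: y≈1.150938, sp=2, e=sp−y≈0.849063; I≈2.305313, D=e−e_prev≈-0.482188; u=1/2·0.849063+3/2·2.305313+1/2·(-0.482188)≈3.641406; next y=-3/10·1.150938+1/2·3.641406≈1.475422
n=5: y≈1.475422, sp=2, e=sp−y≈0.524578; I≈2.829891, D=e−e_prev≈-0.324484; u=1/2·0.524578+3/2·2.829891+1/2·(-0.324484)≈4.344883; next y=-3/10·1.475422+1/2·4.344883≈1.729815
n=6: y≈1.729815, sp=2, e=sp−y≈0.270185; I≈3.100076, D=e−e_prev≈-0.254393; u=1/2·0.270185+3/2·3.100076+1/2·(-0.254393)≈4.658010; next y=-3/10·1.729815+1/2·4.658010≈1.810060
n=7: y≈1.810060, sp=2, e=sp−y≈0.189940; I≈3.290015, D=e−e_prev≈-0.080246; u=1/2·0.189940+3/2·3.290015+1/2·(-0.080246)≈4.989870; next y=-3/10·1.810060+1/2·4.989870≈1.951917
n=8: y≈1.951917, sp=2, e=sp−y≈0.048083; I≈3.338098, D=e−e_prev≈-0.141856; u=1/2·0.048083+3/2·3.338098+1/2·(-0.141856)≈4.960261; next y=-3/10·1.951917+1/2·4.960261≈1.894555
n=9: y≈1.894555, sp=2, e=sp−y≈0.105445; I≈3.443543, D=e−e_prev≈0.057361; u=1/2·0.105445+3/2·3.443543+1/2·0.057361≈5.246718; next y=-3/10·1.894555+1/2·5.246718≈2.054992
n=10: y≈2.054992, sp=3, e=sp−y≈0.945008; I≈4.388551, D=e−e_prev≈0.839563; u=1/2·0.945008+3/2·4.388551+1/2·0.839563≈7.475112; next y=-3/10·2.054992+1/2·7.475112≈3.121058
n=11: y≈3.121058, sp=3, e=sp−y≈-0.121058; I≈4.267493, D=e−e_prev≈-1.066066; u=1/2·(-0.121058)+3/2·4.267493+1/2·(-1.066066)≈5.807677; next y=-3/10·3.121058+1/2·5.807677≈1.967521

0 -2 -5.000 0.000
1 -2 -0.750 -2.500
2 2 1.563 0.375
3 2 2.703 0.669
4 2 3.641 1.151
5 2 4.345 1.475
6 2 4.658 1.730
7 2 4.990 1.810
8 2 4.960 1.952
9 2 5.247 1.895
10 3 7.475 2.055
11 3 5.808 3.121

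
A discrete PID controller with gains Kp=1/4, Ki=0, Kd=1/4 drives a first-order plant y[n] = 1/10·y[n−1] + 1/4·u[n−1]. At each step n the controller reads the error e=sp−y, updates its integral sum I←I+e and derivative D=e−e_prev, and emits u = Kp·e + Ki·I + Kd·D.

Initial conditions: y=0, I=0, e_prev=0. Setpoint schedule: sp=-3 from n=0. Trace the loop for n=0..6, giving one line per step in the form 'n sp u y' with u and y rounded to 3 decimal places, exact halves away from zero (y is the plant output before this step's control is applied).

(exact arithmetic carried between steps; '≈' marks a value shown rounded to 6 d.p. or computed from one; I and e_prev carry over from the previous line; the table rounds u and y to 3 d.p., halves away from zero)
n=0: y=0, sp=-3, e=sp−y=-3; I=-3, D=e−e_prev=-3; u=1/4·(-3)+0·(-3)+1/4·(-3)=-1.5; next y=1/10·0+1/4·(-1.5)=-0.375
n=1: y=-0.375, sp=-3, e=sp−y=-2.625; I=-5.625, D=e−e_prev=0.375; u=1/4·(-2.625)+0·(-5.625)+1/4·0.375=-0.5625; next y=1/10·(-0.375)+1/4·(-0.5625)=-0.178125
n=2: y=-0.178125, sp=-3, e=sp−y=-2.821875; I=-8.446875, D=e−e_prev=-0.196875; u=1/4·(-2.821875)+0·(-8.446875)+1/4·(-0.196875)≈-0.754688; next y=1/10·(-0.178125)+1/4·(-0.754688)≈-0.206484
n=3: y≈-0.206484, sp=-3, e=sp−y≈-2.793516; I≈-11.240391, D=e−e_prev≈0.028359; u=1/4·(-2.793516)+0·(-11.240391)+1/4·0.028359≈-0.691289; next y=1/10·(-0.206484)+1/4·(-0.691289)≈-0.193471
n=4: y≈-0.193471, sp=-3, e=sp−y≈-2.806529; I≈-14.046920, D=e−e_prev≈-0.013014; u=1/4·(-2.806529)+0·(-14.046920)+1/4·(-0.013014)≈-0.704886; next y=1/10·(-0.193471)+1/4·(-0.704886)≈-0.195569
n=5: y≈-0.195569, sp=-3, e=sp−y≈-2.804431; I≈-16.851351, D=e−e_prev≈0.002098; u=1/4·(-2.804431)+0·(-16.851351)+1/4·0.002098≈-0.700583; next y=1/10·(-0.195569)+1/4·(-0.700583)≈-0.194703
n=6: y≈-0.194703, sp=-3, e=sp−y≈-2.805297; I≈-19.656649, D=e−e_prev≈-0.000866; u=1/4·(-2.805297)+0·(-19.656649)+1/4·(-0.000866)≈-0.701541; next y=1/10·(-0.194703)+1/4·(-0.701541)≈-0.194855

0 -3 -1.500 0.000
1 -3 -0.563 -0.375
2 -3 -0.755 -0.178
3 -3 -0.691 -0.206
4 -3 -0.705 -0.193
5 -3 -0.701 -0.196
6 -3 -0.702 -0.195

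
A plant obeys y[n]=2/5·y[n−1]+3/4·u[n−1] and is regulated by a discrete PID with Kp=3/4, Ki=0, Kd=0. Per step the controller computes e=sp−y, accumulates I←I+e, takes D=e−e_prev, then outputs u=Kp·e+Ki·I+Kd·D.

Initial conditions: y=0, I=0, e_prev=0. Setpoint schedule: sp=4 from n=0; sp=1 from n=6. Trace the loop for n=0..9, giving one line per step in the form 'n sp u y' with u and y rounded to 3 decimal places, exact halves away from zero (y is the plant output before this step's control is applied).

(exact arithmetic carried between steps; '≈' marks a value shown rounded to 6 d.p. or computed from one; I and e_prev carry over from the previous line; the table rounds u and y to 3 d.p., halves away from zero)
n=0: y=0, sp=4, e=sp−y=4; I=4, D=e−e_prev=4; u=3/4·4+0·4+0·4=3; next y=2/5·0+3/4·3=2.25
n=1: y=2.25, sp=4, e=sp−y=1.75; I=5.75, D=e−e_prev=-2.25; u=3/4·1.75+0·5.75+0·(-2.25)=1.3125; next y=2/5·2.25+3/4·1.3125=1.884375
n=2: y=1.884375, sp=4, e=sp−y=2.115625; I=7.865625, D=e−e_prev=0.365625; u=3/4·2.115625+0·7.865625+0·0.365625≈1.586719; next y=2/5·1.884375+3/4·1.586719≈1.943789
n=3: y≈1.943789, sp=4, e=sp−y≈2.056211; I≈9.921836, D=e−e_prev≈-0.059414; u=3/4·2.056211+0·9.921836+0·(-0.059414)≈1.542158; next y=2/5·1.943789+3/4·1.542158≈1.934134
n=4: y≈1.934134, sp=4, e=sp−y≈2.065866; I≈11.987702, D=e−e_prev≈0.009655; u=3/4·2.065866+0·11.987702+0·0.009655≈1.549399; next y=2/5·1.934134+3/4·1.549399≈1.935703
n=5: y≈1.935703, sp=4, e=sp−y≈2.064297; I≈14.051998, D=e−e_prev≈-0.001569; u=3/4·2.064297+0·14.051998+0·(-0.001569)≈1.548223; next y=2/5·1.935703+3/4·1.548223≈1.935448
n=6: y≈1.935448, sp=1, e=sp−y≈-0.935448; I≈13.116550, D=e−e_prev≈-2.999745; u=3/4·(-0.935448)+0·13.116550+0·(-2.999745)≈-0.701586; next y=2/5·1.935448+3/4·(-0.701586)≈0.247990
n=7: y≈0.247990, sp=1, e=sp−y≈0.752010; I≈13.868561, D=e−e_prev≈1.687459; u=3/4·0.752010+0·13.868561+0·1.687459≈0.564008; next y=2/5·0.247990+3/4·0.564008≈0.522202
n=8: y≈0.522202, sp=1, e=sp−y≈0.477798; I≈14.346359, D=e−e_prev≈-0.274212; u=3/4·0.477798+0·14.346359+0·(-0.274212)≈0.358349; next y=2/5·0.522202+3/4·0.358349≈0.477642
n=9: y≈0.477642, sp=1, e=sp−y≈0.522358; I≈14.868717, D=e−e_prev≈0.044559; u=3/4·0.522358+0·14.868717+0·0.044559≈0.391768; next y=2/5·0.477642+3/4·0.391768≈0.484883

0 4 3.000 0.000
1 4 1.313 2.250
2 4 1.587 1.884
3 4 1.542 1.944
4 4 1.549 1.934
5 4 1.548 1.936
6 1 -0.702 1.935
7 1 0.564 0.248
8 1 0.358 0.522
9 1 0.392 0.478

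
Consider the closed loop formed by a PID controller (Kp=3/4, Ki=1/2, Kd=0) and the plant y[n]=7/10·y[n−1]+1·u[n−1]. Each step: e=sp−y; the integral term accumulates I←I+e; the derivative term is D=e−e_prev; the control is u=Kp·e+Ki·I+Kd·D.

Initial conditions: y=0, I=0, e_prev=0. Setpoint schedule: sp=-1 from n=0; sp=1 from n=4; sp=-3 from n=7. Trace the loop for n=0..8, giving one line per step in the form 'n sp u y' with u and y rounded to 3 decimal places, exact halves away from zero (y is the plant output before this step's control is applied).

(exact arithmetic carried between steps; '≈' marks a value shown rounded to 6 d.p. or computed from one; I and e_prev carry over from the previous line; the table rounds u and y to 3 d.p., halves away from zero)
n=0: y=0, sp=-1, e=sp−y=-1; I=-1, D=e−e_prev=-1; u=3/4·(-1)+1/2·(-1)+0·(-1)=-1.25; next y=7/10·0+1·(-1.25)=-1.25
n=1: y=-1.25, sp=-1, e=sp−y=0.25; I=-0.75, D=e−e_prev=1.25; u=3/4·0.25+1/2·(-0.75)+0·1.25=-0.1875; next y=7/10·(-1.25)+1·(-0.1875)=-1.0625
n=2: y=-1.0625, sp=-1, e=sp−y=0.0625; I=-0.6875, D=e−e_prev=-0.1875; u=3/4·0.0625+1/2·(-0.6875)+0·(-0.1875)=-0.296875; next y=7/10·(-1.0625)+1·(-0.296875)=-1.040625
n=3: y=-1.040625, sp=-1, e=sp−y=0.040625; I=-0.646875, D=e−e_prev=-0.021875; u=3/4·0.040625+1/2·(-0.646875)+0·(-0.021875)≈-0.292969; next y=7/10·(-1.040625)+1·(-0.292969)≈-1.021406
n=4: y≈-1.021406, sp=1, e=sp−y≈2.021406; I≈1.374531, D=e−e_prev≈1.980781; u=3/4·2.021406+1/2·1.374531+0·1.980781≈2.203320; next y=7/10·(-1.021406)+1·2.203320≈1.488336
n=5: y≈1.488336, sp=1, e=sp−y≈-0.488336; I≈0.886195, D=e−e_prev≈-2.509742; u=3/4·(-0.488336)+1/2·0.886195+0·(-2.509742)≈0.076846; next y=7/10·1.488336+1·0.076846≈1.118681
n=6: y≈1.118681, sp=1, e=sp−y≈-0.118681; I≈0.767514, D=e−e_prev≈0.369655; u=3/4·(-0.118681)+1/2·0.767514+0·0.369655≈0.294747; next y=7/10·1.118681+1·0.294747≈1.077823
n=7: y≈1.077823, sp=-3, e=sp−y≈-4.077823; I≈-3.310309, D=e−e_prev≈-3.959142; u=3/4·(-4.077823)+1/2·(-3.310309)+0·(-3.959142)≈-4.713522; next y=7/10·1.077823+1·(-4.713522)≈-3.959046
n=8: y≈-3.959046, sp=-3, e=sp−y≈0.959046; I≈-2.351263, D=e−e_prev≈5.036869; u=3/4·0.959046+1/2·(-2.351263)+0·5.036869≈-0.456347; next y=7/10·(-3.959046)+1·(-0.456347)≈-3.227679

0 -1 -1.250 0.000
1 -1 -0.188 -1.250
2 -1 -0.297 -1.063
3 -1 -0.293 -1.041
4 1 2.203 -1.021
5 1 0.077 1.488
6 1 0.295 1.119
7 -3 -4.714 1.078
8 -3 -0.456 -3.959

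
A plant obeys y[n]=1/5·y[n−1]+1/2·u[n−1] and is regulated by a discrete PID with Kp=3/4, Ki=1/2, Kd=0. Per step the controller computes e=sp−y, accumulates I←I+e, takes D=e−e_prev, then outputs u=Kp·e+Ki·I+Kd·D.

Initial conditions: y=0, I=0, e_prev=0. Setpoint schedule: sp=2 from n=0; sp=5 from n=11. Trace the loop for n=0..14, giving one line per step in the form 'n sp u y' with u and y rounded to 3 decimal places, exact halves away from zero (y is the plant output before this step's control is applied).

(exact arithmetic carried between steps; '≈' marks a value shown rounded to 6 d.p. or computed from one; I and e_prev carry over from the previous line; the table rounds u and y to 3 d.p., halves away from zero)
n=0: y=0, sp=2, e=sp−y=2; I=2, D=e−e_prev=2; u=3/4·2+1/2·2+0·2=2.5; next y=1/5·0+1/2·2.5=1.25
n=1: y=1.25, sp=2, e=sp−y=0.75; I=2.75, D=e−e_prev=-1.25; u=3/4·0.75+1/2·2.75+0·(-1.25)=1.9375; next y=1/5·1.25+1/2·1.9375=1.21875
n=2: y=1.21875, sp=2, e=sp−y=0.78125; I=3.53125, D=e−e_prev=0.03125; u=3/4·0.78125+1/2·3.53125+0·0.03125≈2.351563; next y=1/5·1.21875+1/2·2.351563≈1.419531
n=3: y≈1.419531, sp=2, e=sp−y≈0.580469; I≈4.111719, D=e−e_prev≈-0.200781; u=3/4·0.580469+1/2·4.111719+0·(-0.200781)≈2.491211; next y=1/5·1.419531+1/2·2.491211≈1.529512
n=4: y≈1.529512, sp=2, e=sp−y≈0.470488; I≈4.582207, D=e−e_prev≈-0.109980; u=3/4·0.470488+1/2·4.582207+0·(-0.109980)≈2.643970; next y=1/5·1.529512+1/2·2.643970≈1.627887
n=5: y≈1.627887, sp=2, e=sp−y≈0.372113; I≈4.954320, D=e−e_prev≈-0.098375; u=3/4·0.372113+1/2·4.954320+0·(-0.098375)≈2.756245; next y=1/5·1.627887+1/2·2.756245≈1.703700
n=6: y≈1.703700, sp=2, e=sp−y≈0.296300; I≈5.250620, D=e−e_prev≈-0.075812; u=3/4·0.296300+1/2·5.250620+0·(-0.075812)≈2.847535; next y=1/5·1.703700+1/2·2.847535≈1.764508
n=7: y≈1.764508, sp=2, e=sp−y≈0.235492; I≈5.486113, D=e−e_prev≈-0.060808; u=3/4·0.235492+1/2·5.486113+0·(-0.060808)≈2.919676; next y=1/5·1.764508+1/2·2.919676≈1.812739
n=8: y≈1.812739, sp=2, e=sp−y≈0.187261; I≈5.673373, D=e−e_prev≈-0.048232; u=3/4·0.187261+1/2·5.673373+0·(-0.048232)≈2.977132; next y=1/5·1.812739+1/2·2.977132≈1.851114
n=9: y≈1.851114, sp=2, e=sp−y≈0.148886; I≈5.822259, D=e−e_prev≈-0.038375; u=3/4·0.148886+1/2·5.822259+0·(-0.038375)≈3.022794; next y=1/5·1.851114+1/2·3.022794≈1.881620
n=10: y≈1.881620, sp=2, e=sp−y≈0.118380; I≈5.940639, D=e−e_prev≈-0.030506; u=3/4·0.118380+1/2·5.940639+0·(-0.030506)≈3.059105; next y=1/5·1.881620+1/2·3.059105≈1.905876
n=11: y≈1.905876, sp=5, e=sp−y≈3.094124; I≈9.034763, D=e−e_prev≈2.975744; u=3/4·3.094124+1/2·9.034763+0·2.975744≈6.837974; next y=1/5·1.905876+1/2·6.837974≈3.800162
n=12: y≈3.800162, sp=5, e=sp−y≈1.199838; I≈10.234601, D=e−e_prev≈-1.894286; u=3/4·1.199838+1/2·10.234601+0·(-1.894286)≈6.017179; next y=1/5·3.800162+1/2·6.017179≈3.768622
n=13: y≈3.768622, sp=5, e=sp−y≈1.231378; I≈11.465979, D=e−e_prev≈0.031541; u=3/4·1.231378+1/2·11.465979+0·0.031541≈6.656523; next y=1/5·3.768622+1/2·6.656523≈4.081986
n=14: y≈4.081986, sp=5, e=sp−y≈0.918014; I≈12.383993, D=e−e_prev≈-0.313364; u=3/4·0.918014+1/2·12.383993+0·(-0.313364)≈6.880507; next y=1/5·4.081986+1/2·6.880507≈4.256651

0 2 2.500 0.000
1 2 1.938 1.250
2 2 2.352 1.219
3 2 2.491 1.420
4 2 2.644 1.530
5 2 2.756 1.628
6 2 2.848 1.704
7 2 2.920 1.765
8 2 2.977 1.813
9 2 3.023 1.851
10 2 3.059 1.882
11 5 6.838 1.906
12 5 6.017 3.800
13 5 6.657 3.769
14 5 6.881 4.082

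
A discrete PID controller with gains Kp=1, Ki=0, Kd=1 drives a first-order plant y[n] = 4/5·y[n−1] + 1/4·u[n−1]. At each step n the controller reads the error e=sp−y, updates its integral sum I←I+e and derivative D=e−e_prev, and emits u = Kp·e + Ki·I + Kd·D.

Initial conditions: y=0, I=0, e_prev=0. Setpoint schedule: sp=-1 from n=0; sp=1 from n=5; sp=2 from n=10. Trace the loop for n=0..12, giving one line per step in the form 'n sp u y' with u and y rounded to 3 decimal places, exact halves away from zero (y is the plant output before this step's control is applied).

(exact arithmetic carried between steps; '≈' marks a value shown rounded to 6 d.p. or computed from one; I and e_prev carry over from the previous line; the table rounds u and y to 3 d.p., halves away from zero)
n=0: y=0, sp=-1, e=sp−y=-1; I=-1, D=e−e_prev=-1; u=1·(-1)+0·(-1)+1·(-1)=-2; next y=4/5·0+1/4·(-2)=-0.5
n=1: y=-0.5, sp=-1, e=sp−y=-0.5; I=-1.5, D=e−e_prev=0.5; u=1·(-0.5)+0·(-1.5)+1·0.5=0; next y=4/5·(-0.5)+1/4·0=-0.4
n=2: y=-0.4, sp=-1, e=sp−y=-0.6; I=-2.1, D=e−e_prev=-0.1; u=1·(-0.6)+0·(-2.1)+1·(-0.1)=-0.7; next y=4/5·(-0.4)+1/4·(-0.7)=-0.495
n=3: y=-0.495, sp=-1, e=sp−y=-0.505; I=-2.605, D=e−e_prev=0.095; u=1·(-0.505)+0·(-2.605)+1·0.095=-0.41; next y=4/5·(-0.495)+1/4·(-0.41)=-0.4985
n=4: y=-0.4985, sp=-1, e=sp−y=-0.5015; I=-3.1065, D=e−e_prev=0.0035; u=1·(-0.5015)+0·(-3.1065)+1·0.0035=-0.498; next y=4/5·(-0.4985)+1/4·(-0.498)=-0.5233
n=5: y=-0.5233, sp=1, e=sp−y=1.5233; I=-1.5832, D=e−e_prev=2.0248; u=1·1.5233+0·(-1.5832)+1·2.0248=3.5481; next y=4/5·(-0.5233)+1/4·3.5481=0.468385
n=6: y=0.468385, sp=1, e=sp−y=0.531615; I=-1.051585, D=e−e_prev=-0.991685; u=1·0.531615+0·(-1.051585)+1·(-0.991685)=-0.46007; next y=4/5·0.468385+1/4·(-0.46007)≈0.259691
n=7: y≈0.259691, sp=1, e=sp−y≈0.740310; I≈-0.311276, D=e−e_prev≈0.208695; u=1·0.740310+0·(-0.311276)+1·0.208695≈0.949004; next y=4/5·0.259691+1/4·0.949004≈0.445003
n=8: y≈0.445003, sp=1, e=sp−y≈0.554997; I≈0.243721, D=e−e_prev≈-0.185313; u=1·0.554997+0·0.243721+1·(-0.185313)≈0.369684; next y=4/5·0.445003+1/4·0.369684≈0.448424
n=9: y≈0.448424, sp=1, e=sp−y≈0.551576; I≈0.795297, D=e−e_prev≈-0.003420; u=1·0.551576+0·0.795297+1·(-0.003420)≈0.548156; next y=4/5·0.448424+1/4·0.548156≈0.495778
n=10: y≈0.495778, sp=2, e=sp−y≈1.504222; I≈2.299520, D=e−e_prev≈0.952646; u=1·1.504222+0·2.299520+1·0.952646≈2.456868; next y=4/5·0.495778+1/4·2.456868≈1.010839
n=11: y≈1.010839, sp=2, e=sp−y≈0.989161; I≈3.288680, D=e−e_prev≈-0.515061; u=1·0.989161+0·3.288680+1·(-0.515061)≈0.474099; next y=4/5·1.010839+1/4·0.474099≈0.927196
n=12: y≈0.927196, sp=2, e=sp−y≈1.072804; I≈4.361484, D=e−e_prev≈0.083643; u=1·1.072804+0·4.361484+1·0.083643≈1.156447; next y=4/5·0.927196+1/4·1.156447≈1.030869

0 -1 -2.000 0.000
1 -1 0.000 -0.500
2 -1 -0.700 -0.400
3 -1 -0.410 -0.495
4 -1 -0.498 -0.499
5 1 3.548 -0.523
6 1 -0.460 0.468
7 1 0.949 0.260
8 1 0.370 0.445
9 1 0.548 0.448
10 2 2.457 0.496
11 2 0.474 1.011
12 2 1.156 0.927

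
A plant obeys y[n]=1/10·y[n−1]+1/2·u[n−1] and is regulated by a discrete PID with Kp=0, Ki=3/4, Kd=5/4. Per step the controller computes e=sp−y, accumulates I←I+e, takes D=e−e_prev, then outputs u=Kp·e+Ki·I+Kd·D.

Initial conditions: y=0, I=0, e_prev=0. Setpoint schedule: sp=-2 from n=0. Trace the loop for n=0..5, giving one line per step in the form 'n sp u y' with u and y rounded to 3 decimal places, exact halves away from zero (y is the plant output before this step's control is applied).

(exact arithmetic carried between steps; '≈' marks a value shown rounded to 6 d.p. or computed from one; I and e_prev carry over from the previous line; the table rounds u and y to 3 d.p., halves away from zero)
n=0: y=0, sp=-2, e=sp−y=-2; I=-2, D=e−e_prev=-2; u=0·(-2)+3/4·(-2)+5/4·(-2)=-4; next y=1/10·0+1/2·(-4)=-2
n=1: y=-2, sp=-2, e=sp−y=0; I=-2, D=e−e_prev=2; u=0·0+3/4·(-2)+5/4·2=1; next y=1/10·(-2)+1/2·1=0.3
n=2: y=0.3, sp=-2, e=sp−y=-2.3; I=-4.3, D=e−e_prev=-2.3; u=0·(-2.3)+3/4·(-4.3)+5/4·(-2.3)=-6.1; next y=1/10·0.3+1/2·(-6.1)=-3.02
n=3: y=-3.02, sp=-2, e=sp−y=1.02; I=-3.28, D=e−e_prev=3.32; u=0·1.02+3/4·(-3.28)+5/4·3.32=1.69; next y=1/10·(-3.02)+1/2·1.69=0.543
n=4: y=0.543, sp=-2, e=sp−y=-2.543; I=-5.823, D=e−e_prev=-3.563; u=0·(-2.543)+3/4·(-5.823)+5/4·(-3.563)=-8.821; next y=1/10·0.543+1/2·(-8.821)=-4.3562
n=5: y=-4.3562, sp=-2, e=sp−y=2.3562; I=-3.4668, D=e−e_prev=4.8992; u=0·2.3562+3/4·(-3.4668)+5/4·4.8992=3.5239; next y=1/10·(-4.3562)+1/2·3.5239=1.32633

0 -2 -4.000 0.000
1 -2 1.000 -2.000
2 -2 -6.100 0.300
3 -2 1.690 -3.020
4 -2 -8.821 0.543
5 -2 3.524 -4.356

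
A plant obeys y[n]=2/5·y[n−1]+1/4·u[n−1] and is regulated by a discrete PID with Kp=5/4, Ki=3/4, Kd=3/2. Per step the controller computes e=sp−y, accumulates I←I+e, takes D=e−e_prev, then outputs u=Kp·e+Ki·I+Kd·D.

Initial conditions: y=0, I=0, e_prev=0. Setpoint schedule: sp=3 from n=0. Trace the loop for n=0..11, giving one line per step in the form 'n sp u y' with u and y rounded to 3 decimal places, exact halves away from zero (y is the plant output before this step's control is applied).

0 3 10.500 0.000
1 3 -0.938 2.625
2 3 9.614 0.816
3 3 1.839 2.730
4 3 9.036 1.552
5 3 3.707 2.880
6 3 8.593 2.079
7 3 4.929 2.980
8 3 8.240 2.424
9 3 5.719 3.030
10 3 7.963 2.642
11 3 6.230 3.048

(exact arithmetic carried between steps; '≈' marks a value shown rounded to 6 d.p. or computed from one; I and e_prev carry over from the previous line; the table rounds u and y to 3 d.p., halves away from zero)
n=0: y=0, sp=3, e=sp−y=3; I=3, D=e−e_prev=3; u=5/4·3+3/4·3+3/2·3=10.5; next y=2/5·0+1/4·10.5=2.625
n=1: y=2.625, sp=3, e=sp−y=0.375; I=3.375, D=e−e_prev=-2.625; u=5/4·0.375+3/4·3.375+3/2·(-2.625)=-0.9375; next y=2/5·2.625+1/4·(-0.9375)=0.815625
n=2: y=0.815625, sp=3, e=sp−y=2.184375; I=5.559375, D=e−e_prev=1.809375; u=5/4·2.184375+3/4·5.559375+3/2·1.809375≈9.614063; next y=2/5·0.815625+1/4·9.614063≈2.729766
n=3: y≈2.729766, sp=3, e=sp−y≈0.270234; I≈5.829609, D=e−e_prev≈-1.914141; u=5/4·0.270234+3/4·5.829609+3/2·(-1.914141)≈1.838789; next y=2/5·2.729766+1/4·1.838789≈1.551604
n=4: y≈1.551604, sp=3, e=sp−y≈1.448396; I≈7.278006, D=e−e_prev≈1.178162; u=5/4·1.448396+3/4·7.278006+3/2·1.178162≈9.036243; next y=2/5·1.551604+1/4·9.036243≈2.879702
n=5: y≈2.879702, sp=3, e=sp−y≈0.120298; I≈7.398304, D=e−e_prev≈-1.328099; u=5/4·0.120298+3/4·7.398304+3/2·(-1.328099)≈3.706952; next y=2/5·2.879702+1/4·3.706952≈2.078619
n=6: y≈2.078619, sp=3, e=sp−y≈0.921381; I≈8.319685, D=e−e_prev≈0.801083; u=5/4·0.921381+3/4·8.319685+3/2·0.801083≈8.593115; next y=2/5·2.078619+1/4·8.593115≈2.979726
n=7: y≈2.979726, sp=3, e=sp−y≈0.020274; I≈8.339958, D=e−e_prev≈-0.901107; u=5/4·0.020274+3/4·8.339958+3/2·(-0.901107)≈4.928650; next y=2/5·2.979726+1/4·4.928650≈2.424053
n=8: y≈2.424053, sp=3, e=sp−y≈0.575947; I≈8.915906, D=e−e_prev≈0.555673; u=5/4·0.575947+3/4·8.915906+3/2·0.555673≈8.240373; next y=2/5·2.424053+1/4·8.240373≈3.029714
n=9: y≈3.029714, sp=3, e=sp−y≈-0.029714; I≈8.886191, D=e−e_prev≈-0.605661; u=5/4·(-0.029714)+3/4·8.886191+3/2·(-0.605661)≈5.719008; next y=2/5·3.029714+1/4·5.719008≈2.641638
n=10: y≈2.641638, sp=3, e=sp−y≈0.358362; I≈9.244553, D=e−e_prev≈0.388077; u=5/4·0.358362+3/4·9.244553+3/2·0.388077≈7.963483; next y=2/5·2.641638+1/4·7.963483≈3.047526
n=11: y≈3.047526, sp=3, e=sp−y≈-0.047526; I≈9.197028, D=e−e_prev≈-0.405888; u=5/4·(-0.047526)+3/4·9.197028+3/2·(-0.405888)≈6.229531; next y=2/5·3.047526+1/4·6.229531≈2.776393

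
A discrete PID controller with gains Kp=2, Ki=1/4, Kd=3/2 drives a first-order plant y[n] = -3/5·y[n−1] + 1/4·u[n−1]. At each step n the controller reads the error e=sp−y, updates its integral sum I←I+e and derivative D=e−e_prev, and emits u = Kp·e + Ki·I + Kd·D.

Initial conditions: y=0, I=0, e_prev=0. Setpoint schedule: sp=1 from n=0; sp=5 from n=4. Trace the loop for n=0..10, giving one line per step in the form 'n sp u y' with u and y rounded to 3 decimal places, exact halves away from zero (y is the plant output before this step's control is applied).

(exact arithmetic carried between steps; '≈' marks a value shown rounded to 6 d.p. or computed from one; I and e_prev carry over from the previous line; the table rounds u and y to 3 d.p., halves away from zero)
n=0: y=0, sp=1, e=sp−y=1; I=1, D=e−e_prev=1; u=2·1+1/4·1+3/2·1=3.75; next y=-3/5·0+1/4·3.75=0.9375
n=1: y=0.9375, sp=1, e=sp−y=0.0625; I=1.0625, D=e−e_prev=-0.9375; u=2·0.0625+1/4·1.0625+3/2·(-0.9375)=-1.015625; next y=-3/5·0.9375+1/4·(-1.015625)≈-0.816406
n=2: y≈-0.816406, sp=1, e=sp−y≈1.816406; I≈2.878906, D=e−e_prev≈1.753906; u=2·1.816406+1/4·2.878906+3/2·1.753906≈6.983398; next y=-3/5·(-0.816406)+1/4·6.983398≈2.235693
n=3: y≈2.235693, sp=1, e=sp−y≈-1.235693; I≈1.643213, D=e−e_prev≈-3.052100; u=2·(-1.235693)+1/4·1.643213+3/2·(-3.052100)≈-6.638733; next y=-3/5·2.235693+1/4·(-6.638733)≈-3.001099
n=4: y≈-3.001099, sp=5, e=sp−y≈8.001099; I≈9.644312, D=e−e_prev≈9.236793; u=2·8.001099+1/4·9.644312+3/2·9.236793≈32.268465; next y=-3/5·(-3.001099)+1/4·32.268465≈9.867776
n=5: y≈9.867776, sp=5, e=sp−y≈-4.867776; I≈4.776536, D=e−e_prev≈-12.868875; u=2·(-4.867776)+1/4·4.776536+3/2·(-12.868875)≈-27.844730; next y=-3/5·9.867776+1/4·(-27.844730)≈-12.881848
n=6: y≈-12.881848, sp=5, e=sp−y≈17.881848; I≈22.658384, D=e−e_prev≈22.749624; u=2·17.881848+1/4·22.658384+3/2·22.749624≈75.552728; next y=-3/5·(-12.881848)+1/4·75.552728≈26.617291
n=7: y≈26.617291, sp=5, e=sp−y≈-21.617291; I≈1.041093, D=e−e_prev≈-39.499139; u=2·(-21.617291)+1/4·1.041093+3/2·(-39.499139)≈-102.223017; next y=-3/5·26.617291+1/4·(-102.223017)≈-41.526129
n=8: y≈-41.526129, sp=5, e=sp−y≈46.526129; I≈47.567222, D=e−e_prev≈68.143420; u=2·46.526129+1/4·47.567222+3/2·68.143420≈207.159194; next y=-3/5·(-41.526129)+1/4·207.159194≈76.705476
n=9: y≈76.705476, sp=5, e=sp−y≈-71.705476; I≈-24.138253, D=e−e_prev≈-118.231605; u=2·(-71.705476)+1/4·(-24.138253)+3/2·(-118.231605)≈-326.792922; next y=-3/5·76.705476+1/4·(-326.792922)≈-127.721516
n=10: y≈-127.721516, sp=5, e=sp−y≈132.721516; I≈108.583263, D=e−e_prev≈204.426992; u=2·132.721516+1/4·108.583263+3/2·204.426992≈599.229335; next y=-3/5·(-127.721516)+1/4·599.229335≈226.440243

0 1 3.750 0.000
1 1 -1.016 0.938
2 1 6.983 -0.816
3 1 -6.639 2.236
4 5 32.268 -3.001
5 5 -27.845 9.868
6 5 75.553 -12.882
7 5 -102.223 26.617
8 5 207.159 -41.526
9 5 -326.793 76.705
10 5 599.229 -127.722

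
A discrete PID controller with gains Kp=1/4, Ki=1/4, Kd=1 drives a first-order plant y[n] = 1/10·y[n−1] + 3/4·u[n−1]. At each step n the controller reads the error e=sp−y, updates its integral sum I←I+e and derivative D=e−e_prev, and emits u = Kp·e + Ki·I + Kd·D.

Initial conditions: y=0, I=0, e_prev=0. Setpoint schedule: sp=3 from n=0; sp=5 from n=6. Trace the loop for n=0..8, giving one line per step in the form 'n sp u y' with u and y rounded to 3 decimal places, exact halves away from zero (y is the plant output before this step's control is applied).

0 3 4.500 0.000
1 3 -2.813 3.375
2 3 8.189 -1.772
3 3 -7.370 5.965
4 3 15.969 -4.931
5 3 -17.565 11.483
6 5 34.992 -12.026
7 5 -41.861 25.041
8 5 71.095 -28.892

(exact arithmetic carried between steps; '≈' marks a value shown rounded to 6 d.p. or computed from one; I and e_prev carry over from the previous line; the table rounds u and y to 3 d.p., halves away from zero)
n=0: y=0, sp=3, e=sp−y=3; I=3, D=e−e_prev=3; u=1/4·3+1/4·3+1·3=4.5; next y=1/10·0+3/4·4.5=3.375
n=1: y=3.375, sp=3, e=sp−y=-0.375; I=2.625, D=e−e_prev=-3.375; u=1/4·(-0.375)+1/4·2.625+1·(-3.375)=-2.8125; next y=1/10·3.375+3/4·(-2.8125)=-1.771875
n=2: y=-1.771875, sp=3, e=sp−y=4.771875; I=7.396875, D=e−e_prev=5.146875; u=1/4·4.771875+1/4·7.396875+1·5.146875≈8.189063; next y=1/10·(-1.771875)+3/4·8.189063≈5.964609
n=3: y≈5.964609, sp=3, e=sp−y≈-2.964609; I≈4.432266, D=e−e_prev≈-7.736484; u=1/4·(-2.964609)+1/4·4.432266+1·(-7.736484)≈-7.369570; next y=1/10·5.964609+3/4·(-7.369570)≈-4.930717
n=4: y≈-4.930717, sp=3, e=sp−y≈7.930717; I≈12.362982, D=e−e_prev≈10.895326; u=1/4·7.930717+1/4·12.362982+1·10.895326≈15.968751; next y=1/10·(-4.930717)+3/4·15.968751≈11.483492
n=5: y≈11.483492, sp=3, e=sp−y≈-8.483492; I≈3.879491, D=e−e_prev≈-16.414208; u=1/4·(-8.483492)+1/4·3.879491+1·(-16.414208)≈-17.565209; next y=1/10·11.483492+3/4·(-17.565209)≈-12.025557
n=6: y≈-12.025557, sp=5, e=sp−y≈17.025557; I≈20.905048, D=e−e_prev≈25.509049; u=1/4·17.025557+1/4·20.905048+1·25.509049≈34.991700; next y=1/10·(-12.025557)+3/4·34.991700≈25.041219
n=7: y≈25.041219, sp=5, e=sp−y≈-20.041219; I≈0.863829, D=e−e_prev≈-37.066777; u=1/4·(-20.041219)+1/4·0.863829+1·(-37.066777)≈-41.861124; next y=1/10·25.041219+3/4·(-41.861124)≈-28.891721
n=8: y≈-28.891721, sp=5, e=sp−y≈33.891721; I≈34.755550, D=e−e_prev≈53.932941; u=1/4·33.891721+1/4·34.755550+1·53.932941≈71.094758; next y=1/10·(-28.891721)+3/4·71.094758≈50.431897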